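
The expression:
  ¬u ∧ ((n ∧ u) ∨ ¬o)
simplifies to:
¬o ∧ ¬u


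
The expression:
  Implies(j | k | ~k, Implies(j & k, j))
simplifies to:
True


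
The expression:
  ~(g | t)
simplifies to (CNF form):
~g & ~t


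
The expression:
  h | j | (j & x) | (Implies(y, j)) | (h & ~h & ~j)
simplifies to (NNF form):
h | j | ~y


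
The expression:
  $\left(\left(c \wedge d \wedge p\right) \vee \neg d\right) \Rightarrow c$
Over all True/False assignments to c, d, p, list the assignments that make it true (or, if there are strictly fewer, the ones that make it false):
is false only for:
  c=False, d=False, p=False;
  c=False, d=False, p=True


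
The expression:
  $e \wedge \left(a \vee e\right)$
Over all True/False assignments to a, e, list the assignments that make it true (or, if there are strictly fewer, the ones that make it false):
is true only for:
  a=False, e=True;
  a=True, e=True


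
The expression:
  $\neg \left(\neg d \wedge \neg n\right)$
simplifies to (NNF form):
$d \vee n$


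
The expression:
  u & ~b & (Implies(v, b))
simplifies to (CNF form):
u & ~b & ~v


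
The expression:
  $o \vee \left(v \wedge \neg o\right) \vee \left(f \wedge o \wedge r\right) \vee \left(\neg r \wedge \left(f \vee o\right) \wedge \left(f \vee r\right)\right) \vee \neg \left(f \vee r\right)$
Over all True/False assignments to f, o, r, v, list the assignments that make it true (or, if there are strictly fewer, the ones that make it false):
is false only for:
  f=False, o=False, r=True, v=False;
  f=True, o=False, r=True, v=False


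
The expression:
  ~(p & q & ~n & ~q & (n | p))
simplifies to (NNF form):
True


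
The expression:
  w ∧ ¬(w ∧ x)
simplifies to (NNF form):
w ∧ ¬x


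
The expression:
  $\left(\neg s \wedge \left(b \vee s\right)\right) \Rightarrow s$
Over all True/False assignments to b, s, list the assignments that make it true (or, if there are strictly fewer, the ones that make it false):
is false only for:
  b=True, s=False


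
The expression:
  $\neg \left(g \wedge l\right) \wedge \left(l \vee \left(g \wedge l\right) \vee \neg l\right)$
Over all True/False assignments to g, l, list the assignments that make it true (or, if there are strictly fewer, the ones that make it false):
is false only for:
  g=True, l=True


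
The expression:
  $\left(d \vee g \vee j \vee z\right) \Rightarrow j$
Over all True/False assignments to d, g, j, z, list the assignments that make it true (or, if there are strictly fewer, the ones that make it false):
is false only for:
  d=False, g=False, j=False, z=True;
  d=False, g=True, j=False, z=False;
  d=False, g=True, j=False, z=True;
  d=True, g=False, j=False, z=False;
  d=True, g=False, j=False, z=True;
  d=True, g=True, j=False, z=False;
  d=True, g=True, j=False, z=True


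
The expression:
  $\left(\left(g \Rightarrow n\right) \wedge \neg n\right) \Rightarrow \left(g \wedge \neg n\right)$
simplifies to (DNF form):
$g \vee n$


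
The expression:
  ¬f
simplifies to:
¬f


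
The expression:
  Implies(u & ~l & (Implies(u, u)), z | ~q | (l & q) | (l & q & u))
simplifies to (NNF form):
l | z | ~q | ~u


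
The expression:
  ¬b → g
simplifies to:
b ∨ g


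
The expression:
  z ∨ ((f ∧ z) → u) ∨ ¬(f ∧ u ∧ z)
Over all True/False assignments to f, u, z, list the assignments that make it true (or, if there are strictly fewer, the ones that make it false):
is always true.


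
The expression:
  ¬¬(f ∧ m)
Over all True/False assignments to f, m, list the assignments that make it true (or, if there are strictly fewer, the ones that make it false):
is true only for:
  f=True, m=True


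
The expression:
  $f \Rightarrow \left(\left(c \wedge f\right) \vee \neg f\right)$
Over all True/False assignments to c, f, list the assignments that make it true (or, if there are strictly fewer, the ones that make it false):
is false only for:
  c=False, f=True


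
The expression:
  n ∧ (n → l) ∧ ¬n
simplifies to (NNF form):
False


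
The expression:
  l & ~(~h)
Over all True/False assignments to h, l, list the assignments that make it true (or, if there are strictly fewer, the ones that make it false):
is true only for:
  h=True, l=True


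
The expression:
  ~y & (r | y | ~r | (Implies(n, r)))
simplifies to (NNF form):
~y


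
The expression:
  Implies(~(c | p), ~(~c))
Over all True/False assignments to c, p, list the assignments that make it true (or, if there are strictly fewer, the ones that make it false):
is false only for:
  c=False, p=False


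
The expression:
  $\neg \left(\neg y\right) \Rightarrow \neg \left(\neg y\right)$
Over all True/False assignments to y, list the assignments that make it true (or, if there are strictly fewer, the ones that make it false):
is always true.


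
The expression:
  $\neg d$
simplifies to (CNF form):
$\neg d$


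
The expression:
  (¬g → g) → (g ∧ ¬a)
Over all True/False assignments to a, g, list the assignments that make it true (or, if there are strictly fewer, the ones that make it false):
is false only for:
  a=True, g=True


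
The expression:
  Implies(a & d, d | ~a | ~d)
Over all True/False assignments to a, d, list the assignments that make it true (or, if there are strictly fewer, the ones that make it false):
is always true.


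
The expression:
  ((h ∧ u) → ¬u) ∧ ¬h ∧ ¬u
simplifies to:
¬h ∧ ¬u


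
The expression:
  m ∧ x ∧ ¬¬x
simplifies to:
m ∧ x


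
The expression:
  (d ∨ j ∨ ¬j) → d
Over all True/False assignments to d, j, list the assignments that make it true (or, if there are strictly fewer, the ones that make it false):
is true only for:
  d=True, j=False;
  d=True, j=True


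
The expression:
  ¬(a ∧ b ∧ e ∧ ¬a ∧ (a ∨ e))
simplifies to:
True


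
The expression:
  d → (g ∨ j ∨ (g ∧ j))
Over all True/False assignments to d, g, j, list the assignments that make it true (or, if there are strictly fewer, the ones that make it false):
is false only for:
  d=True, g=False, j=False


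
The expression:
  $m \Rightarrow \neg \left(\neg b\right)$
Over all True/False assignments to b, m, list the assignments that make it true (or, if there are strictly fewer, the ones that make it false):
is false only for:
  b=False, m=True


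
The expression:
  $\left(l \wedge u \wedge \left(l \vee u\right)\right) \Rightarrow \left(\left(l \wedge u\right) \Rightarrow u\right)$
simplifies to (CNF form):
$\text{True}$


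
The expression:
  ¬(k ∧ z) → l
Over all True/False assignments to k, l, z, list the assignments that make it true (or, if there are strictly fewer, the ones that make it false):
is false only for:
  k=False, l=False, z=False;
  k=False, l=False, z=True;
  k=True, l=False, z=False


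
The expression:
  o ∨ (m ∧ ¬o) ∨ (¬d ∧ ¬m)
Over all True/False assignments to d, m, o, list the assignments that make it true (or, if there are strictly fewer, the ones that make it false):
is false only for:
  d=True, m=False, o=False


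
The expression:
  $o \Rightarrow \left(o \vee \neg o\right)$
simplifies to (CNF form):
$\text{True}$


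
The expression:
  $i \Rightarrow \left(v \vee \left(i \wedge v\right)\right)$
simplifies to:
$v \vee \neg i$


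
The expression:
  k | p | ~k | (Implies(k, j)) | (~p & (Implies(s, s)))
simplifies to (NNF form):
True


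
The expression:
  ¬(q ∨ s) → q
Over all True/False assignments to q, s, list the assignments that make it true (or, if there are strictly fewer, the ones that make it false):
is false only for:
  q=False, s=False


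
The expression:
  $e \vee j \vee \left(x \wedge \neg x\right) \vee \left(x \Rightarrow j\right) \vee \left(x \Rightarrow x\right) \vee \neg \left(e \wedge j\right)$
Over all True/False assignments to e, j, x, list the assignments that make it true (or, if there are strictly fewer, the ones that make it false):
is always true.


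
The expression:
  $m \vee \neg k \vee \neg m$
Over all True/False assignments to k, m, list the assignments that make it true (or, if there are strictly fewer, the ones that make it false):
is always true.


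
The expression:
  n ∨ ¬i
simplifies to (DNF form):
n ∨ ¬i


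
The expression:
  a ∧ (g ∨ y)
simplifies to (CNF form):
a ∧ (g ∨ y)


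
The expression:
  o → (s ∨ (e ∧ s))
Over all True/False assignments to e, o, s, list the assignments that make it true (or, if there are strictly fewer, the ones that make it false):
is false only for:
  e=False, o=True, s=False;
  e=True, o=True, s=False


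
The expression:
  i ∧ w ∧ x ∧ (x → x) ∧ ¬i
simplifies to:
False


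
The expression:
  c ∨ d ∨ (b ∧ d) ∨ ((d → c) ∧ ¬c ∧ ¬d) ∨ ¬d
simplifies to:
True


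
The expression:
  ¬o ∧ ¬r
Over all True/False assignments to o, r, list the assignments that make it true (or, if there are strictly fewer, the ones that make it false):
is true only for:
  o=False, r=False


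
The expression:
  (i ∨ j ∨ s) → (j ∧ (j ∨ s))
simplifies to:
j ∨ (¬i ∧ ¬s)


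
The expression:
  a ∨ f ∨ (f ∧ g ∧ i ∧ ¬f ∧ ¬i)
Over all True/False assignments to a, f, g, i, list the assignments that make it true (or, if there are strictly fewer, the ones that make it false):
is false only for:
  a=False, f=False, g=False, i=False;
  a=False, f=False, g=False, i=True;
  a=False, f=False, g=True, i=False;
  a=False, f=False, g=True, i=True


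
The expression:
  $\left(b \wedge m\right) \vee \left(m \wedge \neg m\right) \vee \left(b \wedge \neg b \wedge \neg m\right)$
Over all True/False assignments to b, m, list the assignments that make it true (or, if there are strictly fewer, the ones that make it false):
is true only for:
  b=True, m=True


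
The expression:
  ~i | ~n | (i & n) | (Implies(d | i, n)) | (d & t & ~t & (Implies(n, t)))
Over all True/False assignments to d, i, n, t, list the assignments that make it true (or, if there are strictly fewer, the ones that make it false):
is always true.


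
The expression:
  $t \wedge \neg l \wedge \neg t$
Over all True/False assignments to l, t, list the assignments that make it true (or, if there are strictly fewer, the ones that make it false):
is never true.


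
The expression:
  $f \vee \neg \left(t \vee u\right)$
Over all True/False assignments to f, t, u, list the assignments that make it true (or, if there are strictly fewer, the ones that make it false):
is false only for:
  f=False, t=False, u=True;
  f=False, t=True, u=False;
  f=False, t=True, u=True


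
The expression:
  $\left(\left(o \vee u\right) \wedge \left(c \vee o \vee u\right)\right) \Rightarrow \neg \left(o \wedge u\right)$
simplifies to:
$\neg o \vee \neg u$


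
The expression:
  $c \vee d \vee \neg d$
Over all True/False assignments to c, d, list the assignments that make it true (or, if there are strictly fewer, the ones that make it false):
is always true.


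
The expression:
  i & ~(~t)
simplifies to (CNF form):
i & t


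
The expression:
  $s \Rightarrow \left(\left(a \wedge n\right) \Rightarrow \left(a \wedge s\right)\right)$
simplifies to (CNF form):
$\text{True}$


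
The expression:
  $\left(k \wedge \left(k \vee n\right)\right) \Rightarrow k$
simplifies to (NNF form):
$\text{True}$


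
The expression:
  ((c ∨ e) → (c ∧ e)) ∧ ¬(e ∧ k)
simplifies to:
(¬c ∧ ¬e) ∨ (c ∧ e ∧ ¬k)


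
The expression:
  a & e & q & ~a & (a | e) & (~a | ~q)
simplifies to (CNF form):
False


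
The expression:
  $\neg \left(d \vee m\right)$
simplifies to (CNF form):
$\neg d \wedge \neg m$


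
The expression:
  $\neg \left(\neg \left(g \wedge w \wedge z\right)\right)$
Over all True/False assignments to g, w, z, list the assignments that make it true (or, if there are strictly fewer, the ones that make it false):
is true only for:
  g=True, w=True, z=True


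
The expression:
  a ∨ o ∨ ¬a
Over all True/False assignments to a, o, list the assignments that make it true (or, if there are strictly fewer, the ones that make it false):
is always true.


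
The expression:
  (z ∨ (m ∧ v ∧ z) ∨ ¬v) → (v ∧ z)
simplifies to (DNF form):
v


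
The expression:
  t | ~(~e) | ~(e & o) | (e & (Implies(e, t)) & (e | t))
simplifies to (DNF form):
True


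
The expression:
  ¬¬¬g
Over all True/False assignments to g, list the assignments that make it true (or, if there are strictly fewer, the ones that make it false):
is true only for:
  g=False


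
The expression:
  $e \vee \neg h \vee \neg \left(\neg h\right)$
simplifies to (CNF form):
$\text{True}$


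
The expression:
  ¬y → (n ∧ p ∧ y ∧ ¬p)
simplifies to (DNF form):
y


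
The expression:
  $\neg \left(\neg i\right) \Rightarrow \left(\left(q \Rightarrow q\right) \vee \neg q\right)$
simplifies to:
$\text{True}$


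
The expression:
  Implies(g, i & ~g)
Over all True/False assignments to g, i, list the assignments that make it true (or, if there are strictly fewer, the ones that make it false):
is true only for:
  g=False, i=False;
  g=False, i=True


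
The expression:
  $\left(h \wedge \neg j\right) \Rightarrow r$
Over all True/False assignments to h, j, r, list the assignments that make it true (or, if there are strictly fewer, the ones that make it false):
is false only for:
  h=True, j=False, r=False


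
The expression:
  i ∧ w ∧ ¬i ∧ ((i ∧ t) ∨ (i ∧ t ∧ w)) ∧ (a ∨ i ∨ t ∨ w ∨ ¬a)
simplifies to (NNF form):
False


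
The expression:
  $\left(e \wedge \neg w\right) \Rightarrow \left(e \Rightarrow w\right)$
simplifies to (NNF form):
$w \vee \neg e$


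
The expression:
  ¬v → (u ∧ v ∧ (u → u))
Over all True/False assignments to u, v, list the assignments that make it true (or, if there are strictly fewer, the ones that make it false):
is true only for:
  u=False, v=True;
  u=True, v=True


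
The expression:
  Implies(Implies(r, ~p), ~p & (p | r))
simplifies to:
r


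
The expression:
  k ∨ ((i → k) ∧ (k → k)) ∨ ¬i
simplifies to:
k ∨ ¬i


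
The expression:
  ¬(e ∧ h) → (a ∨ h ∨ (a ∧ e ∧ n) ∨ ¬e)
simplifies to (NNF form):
a ∨ h ∨ ¬e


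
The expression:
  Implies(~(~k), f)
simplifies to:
f | ~k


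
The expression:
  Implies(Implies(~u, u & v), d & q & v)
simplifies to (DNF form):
~u | (d & q & v)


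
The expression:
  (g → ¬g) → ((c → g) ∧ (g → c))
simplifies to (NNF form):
g ∨ ¬c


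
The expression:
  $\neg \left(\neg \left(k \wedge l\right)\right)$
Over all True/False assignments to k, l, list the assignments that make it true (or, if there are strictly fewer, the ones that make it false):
is true only for:
  k=True, l=True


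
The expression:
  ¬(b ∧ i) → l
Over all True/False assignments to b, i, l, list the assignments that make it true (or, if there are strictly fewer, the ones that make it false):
is false only for:
  b=False, i=False, l=False;
  b=False, i=True, l=False;
  b=True, i=False, l=False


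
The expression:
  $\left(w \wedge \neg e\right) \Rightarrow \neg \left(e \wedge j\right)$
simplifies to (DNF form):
$\text{True}$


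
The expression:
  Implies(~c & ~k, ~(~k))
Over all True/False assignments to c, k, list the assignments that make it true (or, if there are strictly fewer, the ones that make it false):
is false only for:
  c=False, k=False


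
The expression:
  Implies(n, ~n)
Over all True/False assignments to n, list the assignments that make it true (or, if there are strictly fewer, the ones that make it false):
is true only for:
  n=False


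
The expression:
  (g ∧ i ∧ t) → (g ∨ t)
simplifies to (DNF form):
True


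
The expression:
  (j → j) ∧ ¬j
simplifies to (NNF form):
¬j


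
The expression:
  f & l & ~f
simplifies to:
False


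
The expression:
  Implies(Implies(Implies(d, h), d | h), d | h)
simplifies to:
True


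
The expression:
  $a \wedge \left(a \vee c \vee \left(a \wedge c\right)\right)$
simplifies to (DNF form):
$a$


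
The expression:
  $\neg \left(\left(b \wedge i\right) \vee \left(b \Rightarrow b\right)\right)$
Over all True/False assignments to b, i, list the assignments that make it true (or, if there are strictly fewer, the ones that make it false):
is never true.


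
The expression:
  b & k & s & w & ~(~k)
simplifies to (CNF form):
b & k & s & w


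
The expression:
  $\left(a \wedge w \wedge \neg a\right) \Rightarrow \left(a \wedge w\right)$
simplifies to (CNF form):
$\text{True}$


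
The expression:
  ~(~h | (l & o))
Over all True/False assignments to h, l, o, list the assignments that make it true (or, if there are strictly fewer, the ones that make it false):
is true only for:
  h=True, l=False, o=False;
  h=True, l=False, o=True;
  h=True, l=True, o=False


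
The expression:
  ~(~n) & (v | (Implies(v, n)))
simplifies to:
n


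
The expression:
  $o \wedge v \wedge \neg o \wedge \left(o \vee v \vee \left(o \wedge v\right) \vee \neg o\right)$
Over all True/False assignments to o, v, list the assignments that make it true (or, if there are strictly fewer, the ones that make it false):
is never true.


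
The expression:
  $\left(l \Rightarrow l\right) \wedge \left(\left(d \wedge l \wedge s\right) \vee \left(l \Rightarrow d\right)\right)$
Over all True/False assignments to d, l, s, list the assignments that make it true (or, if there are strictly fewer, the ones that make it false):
is false only for:
  d=False, l=True, s=False;
  d=False, l=True, s=True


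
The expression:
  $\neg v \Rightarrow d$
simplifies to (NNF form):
$d \vee v$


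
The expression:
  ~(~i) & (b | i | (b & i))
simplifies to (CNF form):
i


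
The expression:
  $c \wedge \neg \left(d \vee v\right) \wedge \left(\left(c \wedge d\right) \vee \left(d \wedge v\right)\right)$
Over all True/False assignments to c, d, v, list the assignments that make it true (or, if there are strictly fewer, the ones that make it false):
is never true.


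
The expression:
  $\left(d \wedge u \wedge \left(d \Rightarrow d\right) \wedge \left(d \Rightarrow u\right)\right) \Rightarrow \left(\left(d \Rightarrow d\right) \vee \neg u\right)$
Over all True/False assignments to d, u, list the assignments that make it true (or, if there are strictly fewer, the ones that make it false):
is always true.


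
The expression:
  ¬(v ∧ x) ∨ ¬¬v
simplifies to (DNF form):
True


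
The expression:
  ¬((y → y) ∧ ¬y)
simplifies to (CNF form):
y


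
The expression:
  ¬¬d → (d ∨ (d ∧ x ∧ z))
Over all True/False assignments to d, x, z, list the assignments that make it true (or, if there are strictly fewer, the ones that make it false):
is always true.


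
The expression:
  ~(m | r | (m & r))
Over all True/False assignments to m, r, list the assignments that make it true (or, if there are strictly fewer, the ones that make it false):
is true only for:
  m=False, r=False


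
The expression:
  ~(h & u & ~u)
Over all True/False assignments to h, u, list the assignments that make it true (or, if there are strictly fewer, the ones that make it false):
is always true.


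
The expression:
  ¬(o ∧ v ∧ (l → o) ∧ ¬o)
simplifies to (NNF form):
True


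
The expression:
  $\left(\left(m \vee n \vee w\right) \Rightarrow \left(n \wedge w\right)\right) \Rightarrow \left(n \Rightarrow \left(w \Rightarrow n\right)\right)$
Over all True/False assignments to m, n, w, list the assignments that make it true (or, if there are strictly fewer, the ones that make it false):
is always true.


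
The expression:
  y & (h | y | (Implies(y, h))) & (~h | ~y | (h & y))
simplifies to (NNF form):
y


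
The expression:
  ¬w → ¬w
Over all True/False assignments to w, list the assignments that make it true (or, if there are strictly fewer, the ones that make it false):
is always true.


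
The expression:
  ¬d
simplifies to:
¬d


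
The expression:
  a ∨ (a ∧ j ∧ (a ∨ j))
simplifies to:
a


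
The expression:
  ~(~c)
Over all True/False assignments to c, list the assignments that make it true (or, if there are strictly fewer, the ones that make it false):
is true only for:
  c=True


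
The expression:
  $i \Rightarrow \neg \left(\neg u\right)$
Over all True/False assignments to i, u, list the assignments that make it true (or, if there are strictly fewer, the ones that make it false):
is false only for:
  i=True, u=False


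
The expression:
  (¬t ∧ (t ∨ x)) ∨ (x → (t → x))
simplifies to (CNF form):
True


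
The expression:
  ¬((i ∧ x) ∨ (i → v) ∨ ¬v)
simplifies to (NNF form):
False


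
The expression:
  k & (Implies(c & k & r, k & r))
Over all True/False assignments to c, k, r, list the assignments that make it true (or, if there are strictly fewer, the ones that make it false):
is true only for:
  c=False, k=True, r=False;
  c=False, k=True, r=True;
  c=True, k=True, r=False;
  c=True, k=True, r=True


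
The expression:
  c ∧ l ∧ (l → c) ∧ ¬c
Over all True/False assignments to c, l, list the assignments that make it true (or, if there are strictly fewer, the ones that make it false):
is never true.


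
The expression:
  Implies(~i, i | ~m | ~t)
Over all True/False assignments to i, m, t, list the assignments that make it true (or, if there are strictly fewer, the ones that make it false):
is false only for:
  i=False, m=True, t=True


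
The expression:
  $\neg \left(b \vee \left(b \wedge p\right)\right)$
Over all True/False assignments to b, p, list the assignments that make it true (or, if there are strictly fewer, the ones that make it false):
is true only for:
  b=False, p=False;
  b=False, p=True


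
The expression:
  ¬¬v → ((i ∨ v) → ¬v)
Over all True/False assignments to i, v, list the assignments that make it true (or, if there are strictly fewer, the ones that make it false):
is true only for:
  i=False, v=False;
  i=True, v=False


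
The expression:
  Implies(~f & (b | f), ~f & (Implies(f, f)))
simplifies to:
True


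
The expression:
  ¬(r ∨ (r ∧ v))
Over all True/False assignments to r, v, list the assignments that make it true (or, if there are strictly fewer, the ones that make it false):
is true only for:
  r=False, v=False;
  r=False, v=True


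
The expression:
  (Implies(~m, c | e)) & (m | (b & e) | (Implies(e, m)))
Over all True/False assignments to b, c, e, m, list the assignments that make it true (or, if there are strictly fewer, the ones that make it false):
is false only for:
  b=False, c=False, e=False, m=False;
  b=False, c=False, e=True, m=False;
  b=False, c=True, e=True, m=False;
  b=True, c=False, e=False, m=False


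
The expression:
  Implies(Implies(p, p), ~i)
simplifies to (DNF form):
~i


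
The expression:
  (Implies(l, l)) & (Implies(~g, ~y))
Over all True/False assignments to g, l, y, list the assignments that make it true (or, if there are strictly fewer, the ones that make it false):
is false only for:
  g=False, l=False, y=True;
  g=False, l=True, y=True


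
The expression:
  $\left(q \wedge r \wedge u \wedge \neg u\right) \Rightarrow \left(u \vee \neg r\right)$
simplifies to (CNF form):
$\text{True}$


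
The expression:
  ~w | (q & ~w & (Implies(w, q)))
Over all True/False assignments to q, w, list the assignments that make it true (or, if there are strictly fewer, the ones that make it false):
is true only for:
  q=False, w=False;
  q=True, w=False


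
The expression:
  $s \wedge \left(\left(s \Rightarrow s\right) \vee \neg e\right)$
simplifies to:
$s$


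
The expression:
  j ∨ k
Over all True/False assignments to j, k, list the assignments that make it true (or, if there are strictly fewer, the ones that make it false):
is false only for:
  j=False, k=False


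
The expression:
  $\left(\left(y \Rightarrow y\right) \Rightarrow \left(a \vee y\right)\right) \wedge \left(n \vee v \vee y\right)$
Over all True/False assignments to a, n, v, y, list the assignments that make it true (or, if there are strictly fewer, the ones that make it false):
is false only for:
  a=False, n=False, v=False, y=False;
  a=False, n=False, v=True, y=False;
  a=False, n=True, v=False, y=False;
  a=False, n=True, v=True, y=False;
  a=True, n=False, v=False, y=False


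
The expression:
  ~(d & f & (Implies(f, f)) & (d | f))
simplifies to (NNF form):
~d | ~f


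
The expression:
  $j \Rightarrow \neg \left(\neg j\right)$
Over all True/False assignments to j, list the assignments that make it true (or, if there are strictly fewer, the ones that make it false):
is always true.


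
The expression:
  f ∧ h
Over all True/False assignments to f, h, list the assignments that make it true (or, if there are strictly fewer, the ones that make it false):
is true only for:
  f=True, h=True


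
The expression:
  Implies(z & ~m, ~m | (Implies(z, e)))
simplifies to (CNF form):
True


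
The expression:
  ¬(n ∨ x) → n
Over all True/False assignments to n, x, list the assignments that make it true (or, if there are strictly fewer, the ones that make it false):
is false only for:
  n=False, x=False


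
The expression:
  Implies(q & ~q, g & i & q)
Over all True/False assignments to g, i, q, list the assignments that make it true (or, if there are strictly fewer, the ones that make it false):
is always true.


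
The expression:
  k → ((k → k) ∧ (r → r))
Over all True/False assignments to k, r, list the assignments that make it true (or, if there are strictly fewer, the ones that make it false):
is always true.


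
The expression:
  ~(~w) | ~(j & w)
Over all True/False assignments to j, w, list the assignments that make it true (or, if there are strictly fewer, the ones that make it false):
is always true.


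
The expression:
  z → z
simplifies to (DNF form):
True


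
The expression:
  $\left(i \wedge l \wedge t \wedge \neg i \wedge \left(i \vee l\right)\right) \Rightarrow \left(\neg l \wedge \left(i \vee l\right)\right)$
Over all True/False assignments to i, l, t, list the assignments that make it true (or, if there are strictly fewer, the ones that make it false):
is always true.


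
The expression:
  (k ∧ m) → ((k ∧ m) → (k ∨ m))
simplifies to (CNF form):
True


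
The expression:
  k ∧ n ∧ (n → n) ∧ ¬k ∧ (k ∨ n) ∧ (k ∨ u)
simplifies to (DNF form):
False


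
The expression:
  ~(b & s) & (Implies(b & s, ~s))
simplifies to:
~b | ~s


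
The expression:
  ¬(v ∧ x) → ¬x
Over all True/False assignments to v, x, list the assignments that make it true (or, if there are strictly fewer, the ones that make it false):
is false only for:
  v=False, x=True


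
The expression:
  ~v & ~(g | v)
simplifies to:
~g & ~v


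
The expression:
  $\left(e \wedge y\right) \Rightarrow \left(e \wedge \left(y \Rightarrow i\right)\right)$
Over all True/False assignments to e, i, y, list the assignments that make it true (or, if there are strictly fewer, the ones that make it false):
is false only for:
  e=True, i=False, y=True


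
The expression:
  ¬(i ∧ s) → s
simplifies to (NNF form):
s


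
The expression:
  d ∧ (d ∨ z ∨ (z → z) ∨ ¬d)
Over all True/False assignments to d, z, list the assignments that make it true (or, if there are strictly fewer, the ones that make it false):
is true only for:
  d=True, z=False;
  d=True, z=True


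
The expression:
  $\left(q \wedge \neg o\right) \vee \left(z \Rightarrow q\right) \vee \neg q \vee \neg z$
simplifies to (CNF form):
$\text{True}$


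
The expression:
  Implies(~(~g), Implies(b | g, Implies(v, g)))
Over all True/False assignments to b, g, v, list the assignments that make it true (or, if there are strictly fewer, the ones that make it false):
is always true.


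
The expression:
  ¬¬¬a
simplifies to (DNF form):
¬a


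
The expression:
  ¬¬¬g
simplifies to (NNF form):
¬g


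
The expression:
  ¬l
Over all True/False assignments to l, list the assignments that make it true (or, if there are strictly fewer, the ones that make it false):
is true only for:
  l=False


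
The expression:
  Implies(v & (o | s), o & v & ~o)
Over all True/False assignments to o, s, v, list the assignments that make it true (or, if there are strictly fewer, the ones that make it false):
is false only for:
  o=False, s=True, v=True;
  o=True, s=False, v=True;
  o=True, s=True, v=True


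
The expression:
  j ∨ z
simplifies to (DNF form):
j ∨ z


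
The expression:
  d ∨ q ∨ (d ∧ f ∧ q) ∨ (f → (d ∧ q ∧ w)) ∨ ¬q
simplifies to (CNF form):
True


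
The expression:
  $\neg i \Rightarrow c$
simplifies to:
$c \vee i$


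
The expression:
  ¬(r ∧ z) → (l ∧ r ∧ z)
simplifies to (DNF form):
r ∧ z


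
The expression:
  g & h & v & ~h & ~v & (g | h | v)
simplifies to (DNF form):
False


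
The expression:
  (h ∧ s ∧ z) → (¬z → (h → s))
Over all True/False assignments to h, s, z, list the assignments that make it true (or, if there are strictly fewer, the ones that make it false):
is always true.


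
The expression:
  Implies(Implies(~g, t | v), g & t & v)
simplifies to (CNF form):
(g | ~v) & (t | ~g) & (v | ~t)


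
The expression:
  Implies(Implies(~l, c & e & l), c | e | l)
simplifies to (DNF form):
True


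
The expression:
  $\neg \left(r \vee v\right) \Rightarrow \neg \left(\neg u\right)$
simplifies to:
$r \vee u \vee v$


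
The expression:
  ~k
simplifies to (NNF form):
~k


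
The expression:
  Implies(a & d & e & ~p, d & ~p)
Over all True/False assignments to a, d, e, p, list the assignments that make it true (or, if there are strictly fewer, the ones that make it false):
is always true.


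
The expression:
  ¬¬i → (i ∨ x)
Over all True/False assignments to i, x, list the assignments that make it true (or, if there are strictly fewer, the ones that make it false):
is always true.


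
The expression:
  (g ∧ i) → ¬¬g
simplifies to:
True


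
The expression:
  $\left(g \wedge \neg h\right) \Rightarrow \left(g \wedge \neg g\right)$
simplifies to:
$h \vee \neg g$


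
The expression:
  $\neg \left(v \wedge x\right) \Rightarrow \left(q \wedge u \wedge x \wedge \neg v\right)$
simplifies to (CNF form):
$x \wedge \left(q \vee v\right) \wedge \left(u \vee v\right)$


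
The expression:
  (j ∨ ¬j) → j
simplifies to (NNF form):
j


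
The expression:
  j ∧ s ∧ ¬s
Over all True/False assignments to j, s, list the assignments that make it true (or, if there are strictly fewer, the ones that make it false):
is never true.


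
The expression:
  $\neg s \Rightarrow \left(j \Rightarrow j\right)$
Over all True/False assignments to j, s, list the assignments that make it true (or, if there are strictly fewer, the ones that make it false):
is always true.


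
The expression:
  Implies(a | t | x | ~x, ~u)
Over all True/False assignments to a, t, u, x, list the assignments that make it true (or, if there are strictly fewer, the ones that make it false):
is true only for:
  a=False, t=False, u=False, x=False;
  a=False, t=False, u=False, x=True;
  a=False, t=True, u=False, x=False;
  a=False, t=True, u=False, x=True;
  a=True, t=False, u=False, x=False;
  a=True, t=False, u=False, x=True;
  a=True, t=True, u=False, x=False;
  a=True, t=True, u=False, x=True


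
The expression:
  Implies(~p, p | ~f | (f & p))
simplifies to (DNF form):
p | ~f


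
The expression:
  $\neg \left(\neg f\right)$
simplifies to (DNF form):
$f$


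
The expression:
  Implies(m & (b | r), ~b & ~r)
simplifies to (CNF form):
(~b | ~m) & (~m | ~r)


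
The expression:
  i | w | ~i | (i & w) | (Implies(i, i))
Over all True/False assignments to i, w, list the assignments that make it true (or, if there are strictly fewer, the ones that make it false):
is always true.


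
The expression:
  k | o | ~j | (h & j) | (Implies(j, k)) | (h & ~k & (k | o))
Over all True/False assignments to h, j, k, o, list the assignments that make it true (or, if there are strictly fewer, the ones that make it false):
is false only for:
  h=False, j=True, k=False, o=False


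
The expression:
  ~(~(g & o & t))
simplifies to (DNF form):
g & o & t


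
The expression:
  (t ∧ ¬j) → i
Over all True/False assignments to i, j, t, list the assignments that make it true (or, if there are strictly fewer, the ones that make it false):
is false only for:
  i=False, j=False, t=True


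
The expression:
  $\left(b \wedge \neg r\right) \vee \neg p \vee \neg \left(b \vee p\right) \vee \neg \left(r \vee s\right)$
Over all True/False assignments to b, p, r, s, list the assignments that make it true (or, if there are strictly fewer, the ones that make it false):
is false only for:
  b=False, p=True, r=False, s=True;
  b=False, p=True, r=True, s=False;
  b=False, p=True, r=True, s=True;
  b=True, p=True, r=True, s=False;
  b=True, p=True, r=True, s=True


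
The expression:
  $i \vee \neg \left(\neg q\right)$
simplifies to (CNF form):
$i \vee q$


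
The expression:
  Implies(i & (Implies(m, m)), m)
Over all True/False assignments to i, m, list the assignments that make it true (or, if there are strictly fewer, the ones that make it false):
is false only for:
  i=True, m=False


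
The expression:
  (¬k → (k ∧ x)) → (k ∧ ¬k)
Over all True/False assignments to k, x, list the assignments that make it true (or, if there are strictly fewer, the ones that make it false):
is true only for:
  k=False, x=False;
  k=False, x=True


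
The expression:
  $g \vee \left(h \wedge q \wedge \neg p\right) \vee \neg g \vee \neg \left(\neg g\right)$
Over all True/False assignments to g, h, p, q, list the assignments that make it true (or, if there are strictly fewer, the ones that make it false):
is always true.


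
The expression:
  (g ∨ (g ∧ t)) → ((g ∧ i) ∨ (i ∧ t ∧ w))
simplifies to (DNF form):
i ∨ ¬g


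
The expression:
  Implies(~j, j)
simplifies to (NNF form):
j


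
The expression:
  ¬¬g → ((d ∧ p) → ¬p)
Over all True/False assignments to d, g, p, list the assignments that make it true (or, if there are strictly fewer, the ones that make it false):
is false only for:
  d=True, g=True, p=True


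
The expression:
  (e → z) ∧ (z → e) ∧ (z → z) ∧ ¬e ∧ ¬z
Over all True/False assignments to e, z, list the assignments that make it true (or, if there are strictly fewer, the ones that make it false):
is true only for:
  e=False, z=False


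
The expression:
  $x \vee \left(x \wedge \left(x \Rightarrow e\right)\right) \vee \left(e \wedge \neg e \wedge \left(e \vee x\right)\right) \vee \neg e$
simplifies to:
$x \vee \neg e$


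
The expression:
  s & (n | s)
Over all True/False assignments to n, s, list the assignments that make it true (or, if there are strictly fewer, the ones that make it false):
is true only for:
  n=False, s=True;
  n=True, s=True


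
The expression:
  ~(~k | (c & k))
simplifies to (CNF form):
k & ~c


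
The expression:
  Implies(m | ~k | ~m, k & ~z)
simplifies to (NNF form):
k & ~z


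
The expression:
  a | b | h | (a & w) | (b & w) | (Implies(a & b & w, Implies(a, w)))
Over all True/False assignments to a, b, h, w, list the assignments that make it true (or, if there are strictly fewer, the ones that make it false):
is always true.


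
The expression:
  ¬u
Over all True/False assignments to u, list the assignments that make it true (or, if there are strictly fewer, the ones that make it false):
is true only for:
  u=False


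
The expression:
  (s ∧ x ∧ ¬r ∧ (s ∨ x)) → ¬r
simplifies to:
True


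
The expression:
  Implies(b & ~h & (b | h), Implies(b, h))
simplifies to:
h | ~b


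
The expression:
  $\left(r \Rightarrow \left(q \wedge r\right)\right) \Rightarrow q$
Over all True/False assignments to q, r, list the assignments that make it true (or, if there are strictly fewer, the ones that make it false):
is false only for:
  q=False, r=False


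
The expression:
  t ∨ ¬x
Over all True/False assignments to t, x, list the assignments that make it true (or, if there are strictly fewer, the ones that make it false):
is false only for:
  t=False, x=True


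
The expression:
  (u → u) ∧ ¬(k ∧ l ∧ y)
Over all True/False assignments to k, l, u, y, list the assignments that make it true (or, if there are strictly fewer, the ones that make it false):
is false only for:
  k=True, l=True, u=False, y=True;
  k=True, l=True, u=True, y=True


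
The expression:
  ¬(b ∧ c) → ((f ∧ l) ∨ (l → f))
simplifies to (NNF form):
f ∨ (b ∧ c) ∨ ¬l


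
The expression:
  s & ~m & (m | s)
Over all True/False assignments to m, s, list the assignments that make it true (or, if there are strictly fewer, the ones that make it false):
is true only for:
  m=False, s=True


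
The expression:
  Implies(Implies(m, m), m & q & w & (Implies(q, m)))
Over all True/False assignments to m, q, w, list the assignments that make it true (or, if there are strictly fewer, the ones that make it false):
is true only for:
  m=True, q=True, w=True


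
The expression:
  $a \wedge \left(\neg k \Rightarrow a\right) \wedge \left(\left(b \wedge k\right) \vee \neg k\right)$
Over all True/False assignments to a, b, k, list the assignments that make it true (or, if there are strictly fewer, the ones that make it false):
is true only for:
  a=True, b=False, k=False;
  a=True, b=True, k=False;
  a=True, b=True, k=True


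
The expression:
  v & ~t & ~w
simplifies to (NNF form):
v & ~t & ~w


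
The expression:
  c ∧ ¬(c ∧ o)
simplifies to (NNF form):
c ∧ ¬o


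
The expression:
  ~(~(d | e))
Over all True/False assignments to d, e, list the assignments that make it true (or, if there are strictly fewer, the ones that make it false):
is false only for:
  d=False, e=False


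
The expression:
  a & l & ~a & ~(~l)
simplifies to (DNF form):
False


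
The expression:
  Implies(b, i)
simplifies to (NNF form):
i | ~b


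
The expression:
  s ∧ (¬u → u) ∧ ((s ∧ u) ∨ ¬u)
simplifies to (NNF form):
s ∧ u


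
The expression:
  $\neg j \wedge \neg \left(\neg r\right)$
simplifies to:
$r \wedge \neg j$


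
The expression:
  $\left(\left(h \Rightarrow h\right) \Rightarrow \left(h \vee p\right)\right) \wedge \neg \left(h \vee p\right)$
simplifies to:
$\text{False}$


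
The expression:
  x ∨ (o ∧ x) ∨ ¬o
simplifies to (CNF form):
x ∨ ¬o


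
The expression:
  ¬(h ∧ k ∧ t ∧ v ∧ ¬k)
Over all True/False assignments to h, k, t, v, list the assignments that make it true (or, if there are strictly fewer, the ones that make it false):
is always true.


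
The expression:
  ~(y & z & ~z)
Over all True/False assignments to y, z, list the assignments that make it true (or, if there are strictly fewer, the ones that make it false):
is always true.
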